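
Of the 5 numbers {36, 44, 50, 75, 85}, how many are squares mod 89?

4

(36/89) = +1 → QR.
(44/89) = +1 → QR.
(50/89) = +1 → QR.
(75/89) = -1 → non-residue.
(85/89) = +1 → QR.
Total quadratic residues among the 5: 4.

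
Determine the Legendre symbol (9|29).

1

Reciprocity: 9 ≡ 1 and 29 ≡ 1 (mod 4), so (9/29) = +(29/9).
Reduce top mod 9: now compute (2/9).
Pull out 2: since 9 ≡ 1 (mod 8), (2/9) = +1.
Reached (1/9) = 1. Collecting the sign flips along the way, the symbol is +1.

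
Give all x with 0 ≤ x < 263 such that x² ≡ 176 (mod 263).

Since 263 ≡ 3 (mod 4), a square root of 176 is 176^((263+1)/4) = 176^66 mod 263.
Repeated squaring: 176^2≡205, 176^4≡208, 176^8≡132, 176^16≡66, 176^32≡148, 176^64≡75 (mod 263).
176^66 = 176^(64+2) ≡ 121 (mod 263).
Check: 121² = 14641 ≡ 176 (mod 263). The two roots are 121 and 142.

121, 142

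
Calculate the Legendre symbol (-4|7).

-1

First reduce: -4 ≡ 3 (mod 7).
Reciprocity: 3 ≡ 3 and 7 ≡ 3 (mod 4), so (3/7) = −(7/3).
Reduce top mod 3: now compute (1/3).
Reached (1/3) = 1. Collecting the sign flips along the way, the symbol is -1.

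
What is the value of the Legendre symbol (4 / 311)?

1

Pull out 2^2: since 311 ≡ 7 (mod 8), (2/311) = +1, so (2/311)^2 = +1.
Reached (1/311) = 1. Collecting the sign flips along the way, the symbol is +1.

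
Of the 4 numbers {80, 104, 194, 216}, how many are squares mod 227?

1

(80/227) = -1 → non-residue.
(104/227) = +1 → QR.
(194/227) = -1 → non-residue.
(216/227) = -1 → non-residue.
Total quadratic residues among the 4: 1.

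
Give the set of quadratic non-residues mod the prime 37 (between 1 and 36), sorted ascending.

Square k = 1,…,18 (k and 37−k give the same square):
1²=1, 2²=4, 3²=9, 4²=16, 5²=25, 6²=36, 7²≡12, 8²≡27, 9²≡7, 10²≡26, 11²≡10, 12²≡33, 13²≡21, 14²≡11, 15²≡3, 16²≡34, 17²≡30, 18²≡28 (mod 37).
The residues are {1, 3, 4, 7, 9, 10, 11, 12, 16, 21, 25, 26, 27, 28, 30, 33, 34, 36}; the non-residues are the remaining 18 nonzero classes.

2, 5, 6, 8, 13, 14, 15, 17, 18, 19, 20, 22, 23, 24, 29, 31, 32, 35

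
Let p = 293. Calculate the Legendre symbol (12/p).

-1

Euler's criterion: (12/293) ≡ 12^146 (mod 293).
12^2 ≡ 144 (mod 293)
12^4 ≡ 226 (mod 293)
12^8 ≡ 94 (mod 293)
12^16 ≡ 46 (mod 293)
12^32 ≡ 65 (mod 293)
12^64 ≡ 123 (mod 293)
12^128 ≡ 186 (mod 293)
12^146 = 12^(128+16+2) ≡ 292 (mod 293).
Result is 292 ≡ −1, so (12/293) = −1.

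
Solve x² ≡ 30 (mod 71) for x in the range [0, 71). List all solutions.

32, 39

Since 71 ≡ 3 (mod 4), a square root of 30 is 30^((71+1)/4) = 30^18 mod 71.
Repeated squaring: 30^2≡48, 30^4≡32, 30^8≡30, 30^16≡48 (mod 71).
30^18 = 30^(16+2) ≡ 32 (mod 71).
Check: 32² = 1024 ≡ 30 (mod 71). The two roots are 32 and 39.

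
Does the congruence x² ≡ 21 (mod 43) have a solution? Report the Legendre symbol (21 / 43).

Reciprocity: 21 ≡ 1 and 43 ≡ 3 (mod 4), so (21/43) = +(43/21).
Reduce top mod 21: now compute (1/21).
Reached (1/21) = 1. Collecting the sign flips along the way, the symbol is +1.

1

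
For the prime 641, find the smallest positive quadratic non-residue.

3

(2/641) = +1, so 2 is a residue.
(3/641) = −1, so 3 is the smallest positive non-residue mod 641.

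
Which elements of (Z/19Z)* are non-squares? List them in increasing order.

Square k = 1,…,9 (k and 19−k give the same square):
1²=1, 2²=4, 3²=9, 4²=16, 5²≡6, 6²≡17, 7²≡11, 8²≡7, 9²≡5 (mod 19).
The residues are {1, 4, 5, 6, 7, 9, 11, 16, 17}; the non-residues are the remaining 9 nonzero classes.

2,3,8,10,12,13,14,15,18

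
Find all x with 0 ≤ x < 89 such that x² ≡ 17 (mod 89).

89 ≡ 1 (mod 4), so we find a root by search.
Trying successive values, 27² = 729 ≡ 17 (mod 89). The other root is 89 − 27 = 62.

27, 62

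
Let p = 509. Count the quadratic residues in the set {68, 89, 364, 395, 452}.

(68/509) = +1 → QR.
(89/509) = +1 → QR.
(364/509) = +1 → QR.
(395/509) = -1 → non-residue.
(452/509) = +1 → QR.
Total quadratic residues among the 5: 4.

4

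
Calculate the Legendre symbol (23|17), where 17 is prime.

First reduce: 23 ≡ 6 (mod 17).
Pull out 2: since 17 ≡ 1 (mod 8), (2/17) = +1.
Reciprocity: 3 ≡ 3 and 17 ≡ 1 (mod 4), so (3/17) = +(17/3).
Reduce top mod 3: now compute (2/3).
Pull out 2: since 3 ≡ 3 (mod 8), (2/3) = -1.
Reached (1/3) = 1. Collecting the sign flips along the way, the symbol is -1.

-1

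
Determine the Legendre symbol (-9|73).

First reduce: -9 ≡ 64 (mod 73).
Pull out 2^6: since 73 ≡ 1 (mod 8), (2/73) = +1, so (2/73)^6 = +1.
Reached (1/73) = 1. Collecting the sign flips along the way, the symbol is +1.

1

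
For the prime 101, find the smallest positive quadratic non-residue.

(2/101) = −1, so 2 is the smallest positive non-residue mod 101.

2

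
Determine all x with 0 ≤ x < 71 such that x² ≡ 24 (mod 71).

Since 71 ≡ 3 (mod 4), a square root of 24 is 24^((71+1)/4) = 24^18 mod 71.
Repeated squaring: 24^2≡8, 24^4≡64, 24^8≡49, 24^16≡58 (mod 71).
24^18 = 24^(16+2) ≡ 38 (mod 71).
Check: 38² = 1444 ≡ 24 (mod 71). The two roots are 33 and 38.

33, 38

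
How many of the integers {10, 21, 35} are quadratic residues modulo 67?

(10/67) = +1 → QR.
(21/67) = +1 → QR.
(35/67) = +1 → QR.
Total quadratic residues among the 3: 3.

3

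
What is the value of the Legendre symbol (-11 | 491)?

First reduce: -11 ≡ 480 (mod 491).
Pull out 2^5: since 491 ≡ 3 (mod 8), (2/491) = -1, so (2/491)^5 = -1.
Reciprocity: 15 ≡ 3 and 491 ≡ 3 (mod 4), so (15/491) = −(491/15).
Reduce top mod 15: now compute (11/15).
Reciprocity: 11 ≡ 3 and 15 ≡ 3 (mod 4), so (11/15) = −(15/11).
Reduce top mod 11: now compute (4/11).
Pull out 2^2: since 11 ≡ 3 (mod 8), (2/11) = -1, so (2/11)^2 = +1.
Reached (1/11) = 1. Collecting the sign flips along the way, the symbol is -1.

-1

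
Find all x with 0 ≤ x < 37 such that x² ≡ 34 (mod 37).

16, 21

37 ≡ 1 (mod 4), so we find a root by search.
Trying successive values, 16² = 256 ≡ 34 (mod 37). The other root is 37 − 16 = 21.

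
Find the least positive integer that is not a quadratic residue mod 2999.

(2/2999) = +1, so 2 is a residue.
(3/2999) = +1, so 3 is a residue.
(4/2999) = +1, so 4 is a residue.
(5/2999) = +1, so 5 is a residue.
(6/2999) = +1, so 6 is a residue.
(7/2999) = +1, so 7 is a residue.
(8/2999) = +1, so 8 is a residue.
(9/2999) = +1, so 9 is a residue.
(10/2999) = +1, so 10 is a residue.
(11/2999) = +1, so 11 is a residue.
(12/2999) = +1, so 12 is a residue.
(13/2999) = +1, so 13 is a residue.
(14/2999) = +1, so 14 is a residue.
(15/2999) = +1, so 15 is a residue.
(16/2999) = +1, so 16 is a residue.
(17/2999) = −1, so 17 is the smallest positive non-residue mod 2999.

17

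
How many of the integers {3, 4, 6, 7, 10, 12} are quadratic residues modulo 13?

(3/13) = +1 → QR.
(4/13) = +1 → QR.
(6/13) = -1 → non-residue.
(7/13) = -1 → non-residue.
(10/13) = +1 → QR.
(12/13) = +1 → QR.
Total quadratic residues among the 6: 4.

4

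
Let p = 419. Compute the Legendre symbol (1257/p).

0

First reduce: 1257 ≡ 0 (mod 419).
Top reduces to 0: gcd > 1, so the symbol is 0.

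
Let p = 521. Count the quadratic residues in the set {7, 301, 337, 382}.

1

(7/521) = -1 → non-residue.
(301/521) = +1 → QR.
(337/521) = -1 → non-residue.
(382/521) = -1 → non-residue.
Total quadratic residues among the 4: 1.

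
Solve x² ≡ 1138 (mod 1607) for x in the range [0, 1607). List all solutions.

497, 1110

Since 1607 ≡ 3 (mod 4), a square root of 1138 is 1138^((1607+1)/4) = 1138^402 mod 1607.
Repeated squaring: 1138^2≡1409, 1138^4≡636, 1138^8≡1139, 1138^16≡472, 1138^32≡1018, 1138^64≡1416, 1138^128≡1127, 1138^256≡599 (mod 1607).
1138^402 = 1138^(256+128+16+2) ≡ 497 (mod 1607).
Check: 497² = 247009 ≡ 1138 (mod 1607). The two roots are 497 and 1110.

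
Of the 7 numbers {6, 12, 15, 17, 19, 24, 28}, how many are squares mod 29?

(6/29) = +1 → QR.
(12/29) = -1 → non-residue.
(15/29) = -1 → non-residue.
(17/29) = -1 → non-residue.
(19/29) = -1 → non-residue.
(24/29) = +1 → QR.
(28/29) = +1 → QR.
Total quadratic residues among the 7: 3.

3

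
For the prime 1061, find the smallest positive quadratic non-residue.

(2/1061) = −1, so 2 is the smallest positive non-residue mod 1061.

2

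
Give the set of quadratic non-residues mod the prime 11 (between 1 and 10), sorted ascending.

Square k = 1,…,5 (k and 11−k give the same square):
1²=1, 2²=4, 3²=9, 4²≡5, 5²≡3 (mod 11).
The residues are {1, 3, 4, 5, 9}; the non-residues are the remaining 5 nonzero classes.

2 6 7 8 10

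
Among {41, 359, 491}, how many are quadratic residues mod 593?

0

(41/593) = -1 → non-residue.
(359/593) = -1 → non-residue.
(491/593) = -1 → non-residue.
Total quadratic residues among the 3: 0.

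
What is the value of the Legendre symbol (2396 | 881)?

1

First reduce: 2396 ≡ 634 (mod 881).
Pull out 2: since 881 ≡ 1 (mod 8), (2/881) = +1.
Reciprocity: 317 ≡ 1 and 881 ≡ 1 (mod 4), so (317/881) = +(881/317).
Reduce top mod 317: now compute (247/317).
Reciprocity: 247 ≡ 3 and 317 ≡ 1 (mod 4), so (247/317) = +(317/247).
Reduce top mod 247: now compute (70/247).
Pull out 2: since 247 ≡ 7 (mod 8), (2/247) = +1.
Reciprocity: 35 ≡ 3 and 247 ≡ 3 (mod 4), so (35/247) = −(247/35).
Reduce top mod 35: now compute (2/35).
Pull out 2: since 35 ≡ 3 (mod 8), (2/35) = -1.
Reached (1/35) = 1. Collecting the sign flips along the way, the symbol is +1.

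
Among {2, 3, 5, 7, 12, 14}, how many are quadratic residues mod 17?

(2/17) = +1 → QR.
(3/17) = -1 → non-residue.
(5/17) = -1 → non-residue.
(7/17) = -1 → non-residue.
(12/17) = -1 → non-residue.
(14/17) = -1 → non-residue.
Total quadratic residues among the 6: 1.

1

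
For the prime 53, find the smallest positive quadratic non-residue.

(2/53) = −1, so 2 is the smallest positive non-residue mod 53.

2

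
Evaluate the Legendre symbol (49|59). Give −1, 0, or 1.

1

Euler's criterion: (49/59) ≡ 49^29 (mod 59).
49^2 ≡ 41 (mod 59)
49^4 ≡ 29 (mod 59)
49^8 ≡ 15 (mod 59)
49^16 ≡ 48 (mod 59)
49^29 = 49^(16+8+4+1) ≡ 1 (mod 59).
Result is 1, so (49/59) = 1.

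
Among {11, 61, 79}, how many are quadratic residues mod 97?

3

(11/97) = +1 → QR.
(61/97) = +1 → QR.
(79/97) = +1 → QR.
Total quadratic residues among the 3: 3.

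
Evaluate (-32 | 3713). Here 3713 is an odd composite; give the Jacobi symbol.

First reduce: -32 ≡ 3681 (mod 3713).
Reciprocity: 3681 ≡ 1 and 3713 ≡ 1 (mod 4), so (3681/3713) = +(3713/3681).
Reduce top mod 3681: now compute (32/3681).
Pull out 2^5: since 3681 ≡ 1 (mod 8), (2/3681) = +1, so (2/3681)^5 = +1.
Reached (1/3681) = 1. Collecting the sign flips along the way, the symbol is +1.

1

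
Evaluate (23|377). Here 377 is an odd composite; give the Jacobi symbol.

1

Reciprocity: 23 ≡ 3 and 377 ≡ 1 (mod 4), so (23/377) = +(377/23).
Reduce top mod 23: now compute (9/23).
Reciprocity: 9 ≡ 1 and 23 ≡ 3 (mod 4), so (9/23) = +(23/9).
Reduce top mod 9: now compute (5/9).
Reciprocity: 5 ≡ 1 and 9 ≡ 1 (mod 4), so (5/9) = +(9/5).
Reduce top mod 5: now compute (4/5).
Pull out 2^2: since 5 ≡ 5 (mod 8), (2/5) = -1, so (2/5)^2 = +1.
Reached (1/5) = 1. Collecting the sign flips along the way, the symbol is +1.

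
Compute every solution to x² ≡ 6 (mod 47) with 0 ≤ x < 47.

Since 47 ≡ 3 (mod 4), a square root of 6 is 6^((47+1)/4) = 6^12 mod 47.
Repeated squaring: 6^2≡36, 6^4≡27, 6^8≡24 (mod 47).
6^12 = 6^(8+4) ≡ 37 (mod 47).
Check: 37² = 1369 ≡ 6 (mod 47). The two roots are 10 and 37.

10, 37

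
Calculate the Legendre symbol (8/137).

1

Pull out 2^3: since 137 ≡ 1 (mod 8), (2/137) = +1, so (2/137)^3 = +1.
Reached (1/137) = 1. Collecting the sign flips along the way, the symbol is +1.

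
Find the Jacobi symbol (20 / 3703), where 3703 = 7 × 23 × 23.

-1

Pull out 2^2: since 3703 ≡ 7 (mod 8), (2/3703) = +1, so (2/3703)^2 = +1.
Reciprocity: 5 ≡ 1 and 3703 ≡ 3 (mod 4), so (5/3703) = +(3703/5).
Reduce top mod 5: now compute (3/5).
Reciprocity: 3 ≡ 3 and 5 ≡ 1 (mod 4), so (3/5) = +(5/3).
Reduce top mod 3: now compute (2/3).
Pull out 2: since 3 ≡ 3 (mod 8), (2/3) = -1.
Reached (1/3) = 1. Collecting the sign flips along the way, the symbol is -1.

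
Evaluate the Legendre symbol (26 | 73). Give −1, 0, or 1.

Pull out 2: since 73 ≡ 1 (mod 8), (2/73) = +1.
Reciprocity: 13 ≡ 1 and 73 ≡ 1 (mod 4), so (13/73) = +(73/13).
Reduce top mod 13: now compute (8/13).
Pull out 2^3: since 13 ≡ 5 (mod 8), (2/13) = -1, so (2/13)^3 = -1.
Reached (1/13) = 1. Collecting the sign flips along the way, the symbol is -1.

-1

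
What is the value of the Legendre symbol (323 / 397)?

-1

Reciprocity: 323 ≡ 3 and 397 ≡ 1 (mod 4), so (323/397) = +(397/323).
Reduce top mod 323: now compute (74/323).
Pull out 2: since 323 ≡ 3 (mod 8), (2/323) = -1.
Reciprocity: 37 ≡ 1 and 323 ≡ 3 (mod 4), so (37/323) = +(323/37).
Reduce top mod 37: now compute (27/37).
Reciprocity: 27 ≡ 3 and 37 ≡ 1 (mod 4), so (27/37) = +(37/27).
Reduce top mod 27: now compute (10/27).
Pull out 2: since 27 ≡ 3 (mod 8), (2/27) = -1.
Reciprocity: 5 ≡ 1 and 27 ≡ 3 (mod 4), so (5/27) = +(27/5).
Reduce top mod 5: now compute (2/5).
Pull out 2: since 5 ≡ 5 (mod 8), (2/5) = -1.
Reached (1/5) = 1. Collecting the sign flips along the way, the symbol is -1.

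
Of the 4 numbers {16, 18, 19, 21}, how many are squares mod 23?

2

(16/23) = +1 → QR.
(18/23) = +1 → QR.
(19/23) = -1 → non-residue.
(21/23) = -1 → non-residue.
Total quadratic residues among the 4: 2.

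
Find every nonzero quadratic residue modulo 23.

Square k = 1,…,11 (k and 23−k give the same square):
1²=1, 2²=4, 3²=9, 4²=16, 5²≡2, 6²≡13, 7²≡3, 8²≡18, 9²≡12, 10²≡8, 11²≡6 (mod 23).
So the quadratic residues mod 23 are {1, 2, 3, 4, 6, 8, 9, 12, 13, 16, 18}.

1, 2, 3, 4, 6, 8, 9, 12, 13, 16, 18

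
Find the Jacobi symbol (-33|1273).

-1

First reduce: -33 ≡ 1240 (mod 1273).
Pull out 2^3: since 1273 ≡ 1 (mod 8), (2/1273) = +1, so (2/1273)^3 = +1.
Reciprocity: 155 ≡ 3 and 1273 ≡ 1 (mod 4), so (155/1273) = +(1273/155).
Reduce top mod 155: now compute (33/155).
Reciprocity: 33 ≡ 1 and 155 ≡ 3 (mod 4), so (33/155) = +(155/33).
Reduce top mod 33: now compute (23/33).
Reciprocity: 23 ≡ 3 and 33 ≡ 1 (mod 4), so (23/33) = +(33/23).
Reduce top mod 23: now compute (10/23).
Pull out 2: since 23 ≡ 7 (mod 8), (2/23) = +1.
Reciprocity: 5 ≡ 1 and 23 ≡ 3 (mod 4), so (5/23) = +(23/5).
Reduce top mod 5: now compute (3/5).
Reciprocity: 3 ≡ 3 and 5 ≡ 1 (mod 4), so (3/5) = +(5/3).
Reduce top mod 3: now compute (2/3).
Pull out 2: since 3 ≡ 3 (mod 8), (2/3) = -1.
Reached (1/3) = 1. Collecting the sign flips along the way, the symbol is -1.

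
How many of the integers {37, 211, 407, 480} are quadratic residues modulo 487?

2

(37/487) = -1 → non-residue.
(211/487) = -1 → non-residue.
(407/487) = +1 → QR.
(480/487) = +1 → QR.
Total quadratic residues among the 4: 2.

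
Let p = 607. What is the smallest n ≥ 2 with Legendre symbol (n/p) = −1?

(2/607) = +1, so 2 is a residue.
(3/607) = −1, so 3 is the smallest positive non-residue mod 607.

3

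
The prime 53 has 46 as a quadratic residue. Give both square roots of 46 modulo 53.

24, 29

53 ≡ 1 (mod 4), so we find a root by search.
Trying successive values, 24² = 576 ≡ 46 (mod 53). The other root is 53 − 24 = 29.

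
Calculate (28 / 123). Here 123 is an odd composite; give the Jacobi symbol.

Pull out 2^2: since 123 ≡ 3 (mod 8), (2/123) = -1, so (2/123)^2 = +1.
Reciprocity: 7 ≡ 3 and 123 ≡ 3 (mod 4), so (7/123) = −(123/7).
Reduce top mod 7: now compute (4/7).
Pull out 2^2: since 7 ≡ 7 (mod 8), (2/7) = +1, so (2/7)^2 = +1.
Reached (1/7) = 1. Collecting the sign flips along the way, the symbol is -1.

-1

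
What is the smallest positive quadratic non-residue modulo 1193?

(2/1193) = +1, so 2 is a residue.
(3/1193) = −1, so 3 is the smallest positive non-residue mod 1193.

3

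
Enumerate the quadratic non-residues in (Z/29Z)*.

Square k = 1,…,14 (k and 29−k give the same square):
1²=1, 2²=4, 3²=9, 4²=16, 5²=25, 6²≡7, 7²≡20, 8²≡6, 9²≡23, 10²≡13, 11²≡5, 12²≡28, 13²≡24, 14²≡22 (mod 29).
The residues are {1, 4, 5, 6, 7, 9, 13, 16, 20, 22, 23, 24, 25, 28}; the non-residues are the remaining 14 nonzero classes.

2, 3, 8, 10, 11, 12, 14, 15, 17, 18, 19, 21, 26, 27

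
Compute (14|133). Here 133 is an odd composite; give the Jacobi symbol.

Pull out 2: since 133 ≡ 5 (mod 8), (2/133) = -1.
Reciprocity: 7 ≡ 3 and 133 ≡ 1 (mod 4), so (7/133) = +(133/7).
Reduce top mod 7: now compute (0/7).
Top reduces to 0: gcd > 1, so the symbol is 0.

0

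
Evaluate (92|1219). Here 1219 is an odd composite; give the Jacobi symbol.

0

Pull out 2^2: since 1219 ≡ 3 (mod 8), (2/1219) = -1, so (2/1219)^2 = +1.
Reciprocity: 23 ≡ 3 and 1219 ≡ 3 (mod 4), so (23/1219) = −(1219/23).
Reduce top mod 23: now compute (0/23).
Top reduces to 0: gcd > 1, so the symbol is 0.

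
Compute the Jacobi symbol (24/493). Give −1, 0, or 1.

Pull out 2^3: since 493 ≡ 5 (mod 8), (2/493) = -1, so (2/493)^3 = -1.
Reciprocity: 3 ≡ 3 and 493 ≡ 1 (mod 4), so (3/493) = +(493/3).
Reduce top mod 3: now compute (1/3).
Reached (1/3) = 1. Collecting the sign flips along the way, the symbol is -1.

-1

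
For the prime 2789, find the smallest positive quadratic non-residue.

2

(2/2789) = −1, so 2 is the smallest positive non-residue mod 2789.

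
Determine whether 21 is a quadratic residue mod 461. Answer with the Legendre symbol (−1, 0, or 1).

Euler's criterion: (21/461) ≡ 21^230 (mod 461).
21^2 ≡ 441 (mod 461)
21^4 ≡ 400 (mod 461)
21^8 ≡ 33 (mod 461)
21^16 ≡ 167 (mod 461)
21^32 ≡ 229 (mod 461)
21^64 ≡ 348 (mod 461)
21^128 ≡ 322 (mod 461)
21^230 = 21^(128+64+32+4+2) ≡ 1 (mod 461).
Result is 1, so (21/461) = 1.

1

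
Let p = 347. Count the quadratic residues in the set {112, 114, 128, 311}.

(112/347) = -1 → non-residue.
(114/347) = +1 → QR.
(128/347) = -1 → non-residue.
(311/347) = -1 → non-residue.
Total quadratic residues among the 4: 1.

1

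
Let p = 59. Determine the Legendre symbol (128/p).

-1

First reduce: 128 ≡ 10 (mod 59).
Pull out 2: since 59 ≡ 3 (mod 8), (2/59) = -1.
Reciprocity: 5 ≡ 1 and 59 ≡ 3 (mod 4), so (5/59) = +(59/5).
Reduce top mod 5: now compute (4/5).
Pull out 2^2: since 5 ≡ 5 (mod 8), (2/5) = -1, so (2/5)^2 = +1.
Reached (1/5) = 1. Collecting the sign flips along the way, the symbol is -1.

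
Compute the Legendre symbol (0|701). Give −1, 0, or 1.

Top reduces to 0: gcd > 1, so the symbol is 0.

0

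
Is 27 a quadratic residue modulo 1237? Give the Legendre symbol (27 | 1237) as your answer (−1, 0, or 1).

Reciprocity: 27 ≡ 3 and 1237 ≡ 1 (mod 4), so (27/1237) = +(1237/27).
Reduce top mod 27: now compute (22/27).
Pull out 2: since 27 ≡ 3 (mod 8), (2/27) = -1.
Reciprocity: 11 ≡ 3 and 27 ≡ 3 (mod 4), so (11/27) = −(27/11).
Reduce top mod 11: now compute (5/11).
Reciprocity: 5 ≡ 1 and 11 ≡ 3 (mod 4), so (5/11) = +(11/5).
Reduce top mod 5: now compute (1/5).
Reached (1/5) = 1. Collecting the sign flips along the way, the symbol is +1.

1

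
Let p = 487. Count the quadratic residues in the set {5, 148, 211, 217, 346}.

0

(5/487) = -1 → non-residue.
(148/487) = -1 → non-residue.
(211/487) = -1 → non-residue.
(217/487) = -1 → non-residue.
(346/487) = -1 → non-residue.
Total quadratic residues among the 5: 0.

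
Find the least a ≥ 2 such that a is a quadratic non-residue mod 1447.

(2/1447) = +1, so 2 is a residue.
(3/1447) = −1, so 3 is the smallest positive non-residue mod 1447.

3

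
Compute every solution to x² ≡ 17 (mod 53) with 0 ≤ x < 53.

21, 32

53 ≡ 1 (mod 4), so we find a root by search.
Trying successive values, 21² = 441 ≡ 17 (mod 53). The other root is 53 − 21 = 32.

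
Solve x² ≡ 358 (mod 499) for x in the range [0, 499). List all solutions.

Since 499 ≡ 3 (mod 4), a square root of 358 is 358^((499+1)/4) = 358^125 mod 499.
Repeated squaring: 358^2≡420, 358^4≡253, 358^8≡137, 358^16≡306, 358^32≡323, 358^64≡38 (mod 499).
358^125 = 358^(64+32+16+8+4+1) ≡ 353 (mod 499).
Check: 353² = 124609 ≡ 358 (mod 499). The two roots are 146 and 353.

146, 353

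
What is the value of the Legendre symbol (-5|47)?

1

First reduce: -5 ≡ 42 (mod 47).
Pull out 2: since 47 ≡ 7 (mod 8), (2/47) = +1.
Reciprocity: 21 ≡ 1 and 47 ≡ 3 (mod 4), so (21/47) = +(47/21).
Reduce top mod 21: now compute (5/21).
Reciprocity: 5 ≡ 1 and 21 ≡ 1 (mod 4), so (5/21) = +(21/5).
Reduce top mod 5: now compute (1/5).
Reached (1/5) = 1. Collecting the sign flips along the way, the symbol is +1.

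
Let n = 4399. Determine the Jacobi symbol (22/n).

Pull out 2: since 4399 ≡ 7 (mod 8), (2/4399) = +1.
Reciprocity: 11 ≡ 3 and 4399 ≡ 3 (mod 4), so (11/4399) = −(4399/11).
Reduce top mod 11: now compute (10/11).
Pull out 2: since 11 ≡ 3 (mod 8), (2/11) = -1.
Reciprocity: 5 ≡ 1 and 11 ≡ 3 (mod 4), so (5/11) = +(11/5).
Reduce top mod 5: now compute (1/5).
Reached (1/5) = 1. Collecting the sign flips along the way, the symbol is +1.

1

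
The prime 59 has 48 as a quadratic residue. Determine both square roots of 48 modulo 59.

15, 44

Since 59 ≡ 3 (mod 4), a square root of 48 is 48^((59+1)/4) = 48^15 mod 59.
Repeated squaring: 48^2≡3, 48^4≡9, 48^8≡22 (mod 59).
48^15 = 48^(8+4+2+1) ≡ 15 (mod 59).
Check: 15² = 225 ≡ 48 (mod 59). The two roots are 15 and 44.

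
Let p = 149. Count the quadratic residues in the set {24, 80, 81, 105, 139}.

3

(24/149) = +1 → QR.
(80/149) = +1 → QR.
(81/149) = +1 → QR.
(105/149) = -1 → non-residue.
(139/149) = -1 → non-residue.
Total quadratic residues among the 5: 3.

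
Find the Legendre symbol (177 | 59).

First reduce: 177 ≡ 0 (mod 59).
Top reduces to 0: gcd > 1, so the symbol is 0.

0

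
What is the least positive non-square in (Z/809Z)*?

3

(2/809) = +1, so 2 is a residue.
(3/809) = −1, so 3 is the smallest positive non-residue mod 809.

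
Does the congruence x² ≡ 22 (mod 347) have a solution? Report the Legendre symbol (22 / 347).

Euler's criterion: (22/347) ≡ 22^173 (mod 347).
22^2 ≡ 137 (mod 347)
22^4 ≡ 31 (mod 347)
22^8 ≡ 267 (mod 347)
22^16 ≡ 154 (mod 347)
22^32 ≡ 120 (mod 347)
22^64 ≡ 173 (mod 347)
22^128 ≡ 87 (mod 347)
22^173 = 22^(128+32+8+4+1) ≡ 346 (mod 347).
Result is 346 ≡ −1, so (22/347) = −1.

-1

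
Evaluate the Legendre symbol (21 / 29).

-1

Reciprocity: 21 ≡ 1 and 29 ≡ 1 (mod 4), so (21/29) = +(29/21).
Reduce top mod 21: now compute (8/21).
Pull out 2^3: since 21 ≡ 5 (mod 8), (2/21) = -1, so (2/21)^3 = -1.
Reached (1/21) = 1. Collecting the sign flips along the way, the symbol is -1.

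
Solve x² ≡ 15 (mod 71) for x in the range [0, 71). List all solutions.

21, 50

Since 71 ≡ 3 (mod 4), a square root of 15 is 15^((71+1)/4) = 15^18 mod 71.
Repeated squaring: 15^2≡12, 15^4≡2, 15^8≡4, 15^16≡16 (mod 71).
15^18 = 15^(16+2) ≡ 50 (mod 71).
Check: 50² = 2500 ≡ 15 (mod 71). The two roots are 21 and 50.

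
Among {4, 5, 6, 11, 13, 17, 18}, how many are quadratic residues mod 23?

(4/23) = +1 → QR.
(5/23) = -1 → non-residue.
(6/23) = +1 → QR.
(11/23) = -1 → non-residue.
(13/23) = +1 → QR.
(17/23) = -1 → non-residue.
(18/23) = +1 → QR.
Total quadratic residues among the 7: 4.

4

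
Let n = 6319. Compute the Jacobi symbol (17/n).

Reciprocity: 17 ≡ 1 and 6319 ≡ 3 (mod 4), so (17/6319) = +(6319/17).
Reduce top mod 17: now compute (12/17).
Pull out 2^2: since 17 ≡ 1 (mod 8), (2/17) = +1, so (2/17)^2 = +1.
Reciprocity: 3 ≡ 3 and 17 ≡ 1 (mod 4), so (3/17) = +(17/3).
Reduce top mod 3: now compute (2/3).
Pull out 2: since 3 ≡ 3 (mod 8), (2/3) = -1.
Reached (1/3) = 1. Collecting the sign flips along the way, the symbol is -1.

-1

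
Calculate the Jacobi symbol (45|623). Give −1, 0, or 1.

Reciprocity: 45 ≡ 1 and 623 ≡ 3 (mod 4), so (45/623) = +(623/45).
Reduce top mod 45: now compute (38/45).
Pull out 2: since 45 ≡ 5 (mod 8), (2/45) = -1.
Reciprocity: 19 ≡ 3 and 45 ≡ 1 (mod 4), so (19/45) = +(45/19).
Reduce top mod 19: now compute (7/19).
Reciprocity: 7 ≡ 3 and 19 ≡ 3 (mod 4), so (7/19) = −(19/7).
Reduce top mod 7: now compute (5/7).
Reciprocity: 5 ≡ 1 and 7 ≡ 3 (mod 4), so (5/7) = +(7/5).
Reduce top mod 5: now compute (2/5).
Pull out 2: since 5 ≡ 5 (mod 8), (2/5) = -1.
Reached (1/5) = 1. Collecting the sign flips along the way, the symbol is -1.

-1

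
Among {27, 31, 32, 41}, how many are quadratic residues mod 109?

(27/109) = +1 → QR.
(31/109) = +1 → QR.
(32/109) = -1 → non-residue.
(41/109) = -1 → non-residue.
Total quadratic residues among the 4: 2.

2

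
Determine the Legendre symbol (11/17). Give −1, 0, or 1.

Reciprocity: 11 ≡ 3 and 17 ≡ 1 (mod 4), so (11/17) = +(17/11).
Reduce top mod 11: now compute (6/11).
Pull out 2: since 11 ≡ 3 (mod 8), (2/11) = -1.
Reciprocity: 3 ≡ 3 and 11 ≡ 3 (mod 4), so (3/11) = −(11/3).
Reduce top mod 3: now compute (2/3).
Pull out 2: since 3 ≡ 3 (mod 8), (2/3) = -1.
Reached (1/3) = 1. Collecting the sign flips along the way, the symbol is -1.

-1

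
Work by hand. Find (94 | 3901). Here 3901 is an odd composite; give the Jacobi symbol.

0

Pull out 2: since 3901 ≡ 5 (mod 8), (2/3901) = -1.
Reciprocity: 47 ≡ 3 and 3901 ≡ 1 (mod 4), so (47/3901) = +(3901/47).
Reduce top mod 47: now compute (0/47).
Top reduces to 0: gcd > 1, so the symbol is 0.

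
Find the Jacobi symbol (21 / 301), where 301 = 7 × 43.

Reciprocity: 21 ≡ 1 and 301 ≡ 1 (mod 4), so (21/301) = +(301/21).
Reduce top mod 21: now compute (7/21).
Reciprocity: 7 ≡ 3 and 21 ≡ 1 (mod 4), so (7/21) = +(21/7).
Reduce top mod 7: now compute (0/7).
Top reduces to 0: gcd > 1, so the symbol is 0.

0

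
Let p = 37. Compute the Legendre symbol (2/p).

Pull out 2: since 37 ≡ 5 (mod 8), (2/37) = -1.
Reached (1/37) = 1. Collecting the sign flips along the way, the symbol is -1.

-1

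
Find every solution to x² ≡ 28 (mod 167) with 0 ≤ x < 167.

Since 167 ≡ 3 (mod 4), a square root of 28 is 28^((167+1)/4) = 28^42 mod 167.
Repeated squaring: 28^2≡116, 28^4≡96, 28^8≡31, 28^16≡126, 28^32≡11 (mod 167).
28^42 = 28^(32+8+2) ≡ 144 (mod 167).
Check: 144² = 20736 ≡ 28 (mod 167). The two roots are 23 and 144.

23, 144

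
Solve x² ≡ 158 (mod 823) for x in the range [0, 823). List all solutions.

Since 823 ≡ 3 (mod 4), a square root of 158 is 158^((823+1)/4) = 158^206 mod 823.
Repeated squaring: 158^2≡274, 158^4≡183, 158^8≡569, 158^16≡322, 158^32≡809, 158^64≡196, 158^128≡558 (mod 823).
158^206 = 158^(128+64+8+4+2) ≡ 668 (mod 823).
Check: 668² = 446224 ≡ 158 (mod 823). The two roots are 155 and 668.

155, 668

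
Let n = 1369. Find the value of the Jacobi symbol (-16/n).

First reduce: -16 ≡ 1353 (mod 1369).
Reciprocity: 1353 ≡ 1 and 1369 ≡ 1 (mod 4), so (1353/1369) = +(1369/1353).
Reduce top mod 1353: now compute (16/1353).
Pull out 2^4: since 1353 ≡ 1 (mod 8), (2/1353) = +1, so (2/1353)^4 = +1.
Reached (1/1353) = 1. Collecting the sign flips along the way, the symbol is +1.

1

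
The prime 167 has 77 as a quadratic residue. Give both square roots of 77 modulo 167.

54, 113

Since 167 ≡ 3 (mod 4), a square root of 77 is 77^((167+1)/4) = 77^42 mod 167.
Repeated squaring: 77^2≡84, 77^4≡42, 77^8≡94, 77^16≡152, 77^32≡58 (mod 167).
77^42 = 77^(32+8+2) ≡ 54 (mod 167).
Check: 54² = 2916 ≡ 77 (mod 167). The two roots are 54 and 113.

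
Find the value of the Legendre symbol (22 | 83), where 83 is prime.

Pull out 2: since 83 ≡ 3 (mod 8), (2/83) = -1.
Reciprocity: 11 ≡ 3 and 83 ≡ 3 (mod 4), so (11/83) = −(83/11).
Reduce top mod 11: now compute (6/11).
Pull out 2: since 11 ≡ 3 (mod 8), (2/11) = -1.
Reciprocity: 3 ≡ 3 and 11 ≡ 3 (mod 4), so (3/11) = −(11/3).
Reduce top mod 3: now compute (2/3).
Pull out 2: since 3 ≡ 3 (mod 8), (2/3) = -1.
Reached (1/3) = 1. Collecting the sign flips along the way, the symbol is -1.

-1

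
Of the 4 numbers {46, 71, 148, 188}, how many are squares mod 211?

(46/211) = +1 → QR.
(71/211) = +1 → QR.
(148/211) = +1 → QR.
(188/211) = +1 → QR.
Total quadratic residues among the 4: 4.

4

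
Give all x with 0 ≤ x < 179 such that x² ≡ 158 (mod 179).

Since 179 ≡ 3 (mod 4), a square root of 158 is 158^((179+1)/4) = 158^45 mod 179.
Repeated squaring: 158^2≡83, 158^4≡87, 158^8≡51, 158^16≡95, 158^32≡75 (mod 179).
158^45 = 158^(32+8+4+1) ≡ 64 (mod 179).
Check: 64² = 4096 ≡ 158 (mod 179). The two roots are 64 and 115.

64, 115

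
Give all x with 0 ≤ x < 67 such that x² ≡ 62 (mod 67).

Since 67 ≡ 3 (mod 4), a square root of 62 is 62^((67+1)/4) = 62^17 mod 67.
Repeated squaring: 62^2≡25, 62^4≡22, 62^8≡15, 62^16≡24 (mod 67).
62^17 = 62^(16+1) ≡ 14 (mod 67).
Check: 14² = 196 ≡ 62 (mod 67). The two roots are 14 and 53.

14, 53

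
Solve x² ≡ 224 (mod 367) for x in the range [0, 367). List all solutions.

172, 195

Since 367 ≡ 3 (mod 4), a square root of 224 is 224^((367+1)/4) = 224^92 mod 367.
Repeated squaring: 224^2≡264, 224^4≡333, 224^8≡55, 224^16≡89, 224^32≡214, 224^64≡288 (mod 367).
224^92 = 224^(64+16+8+4) ≡ 195 (mod 367).
Check: 195² = 38025 ≡ 224 (mod 367). The two roots are 172 and 195.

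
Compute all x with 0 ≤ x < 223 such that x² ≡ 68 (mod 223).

Since 223 ≡ 3 (mod 4), a square root of 68 is 68^((223+1)/4) = 68^56 mod 223.
Repeated squaring: 68^2≡164, 68^4≡136, 68^8≡210, 68^16≡169, 68^32≡17 (mod 223).
68^56 = 68^(32+16+8) ≡ 115 (mod 223).
Check: 115² = 13225 ≡ 68 (mod 223). The two roots are 108 and 115.

108, 115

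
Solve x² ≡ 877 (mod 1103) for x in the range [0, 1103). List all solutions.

Since 1103 ≡ 3 (mod 4), a square root of 877 is 877^((1103+1)/4) = 877^276 mod 1103.
Repeated squaring: 877^2≡338, 877^4≡635, 877^8≡630, 877^16≡923, 877^32≡413, 877^64≡707, 877^128≡190, 877^256≡804 (mod 1103).
877^276 = 877^(256+16+4) ≡ 348 (mod 1103).
Check: 348² = 121104 ≡ 877 (mod 1103). The two roots are 348 and 755.

348, 755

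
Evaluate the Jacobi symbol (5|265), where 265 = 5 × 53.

0

Reciprocity: 5 ≡ 1 and 265 ≡ 1 (mod 4), so (5/265) = +(265/5).
Reduce top mod 5: now compute (0/5).
Top reduces to 0: gcd > 1, so the symbol is 0.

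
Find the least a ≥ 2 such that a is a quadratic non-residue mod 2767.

3

(2/2767) = +1, so 2 is a residue.
(3/2767) = −1, so 3 is the smallest positive non-residue mod 2767.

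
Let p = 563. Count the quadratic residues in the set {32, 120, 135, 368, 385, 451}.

(32/563) = -1 → non-residue.
(120/563) = +1 → QR.
(135/563) = -1 → non-residue.
(368/563) = +1 → QR.
(385/563) = -1 → non-residue.
(451/563) = -1 → non-residue.
Total quadratic residues among the 6: 2.

2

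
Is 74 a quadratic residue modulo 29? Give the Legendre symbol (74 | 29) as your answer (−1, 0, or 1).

First reduce: 74 ≡ 16 (mod 29).
Pull out 2^4: since 29 ≡ 5 (mod 8), (2/29) = -1, so (2/29)^4 = +1.
Reached (1/29) = 1. Collecting the sign flips along the way, the symbol is +1.

1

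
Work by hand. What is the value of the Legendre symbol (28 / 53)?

1

Euler's criterion: (28/53) ≡ 28^26 (mod 53).
28^2 ≡ 42 (mod 53)
28^4 ≡ 15 (mod 53)
28^8 ≡ 13 (mod 53)
28^16 ≡ 10 (mod 53)
28^26 = 28^(16+8+2) ≡ 1 (mod 53).
Result is 1, so (28/53) = 1.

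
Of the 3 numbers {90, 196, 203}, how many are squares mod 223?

(90/223) = -1 → non-residue.
(196/223) = +1 → QR.
(203/223) = +1 → QR.
Total quadratic residues among the 3: 2.

2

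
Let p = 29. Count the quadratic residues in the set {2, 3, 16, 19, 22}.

(2/29) = -1 → non-residue.
(3/29) = -1 → non-residue.
(16/29) = +1 → QR.
(19/29) = -1 → non-residue.
(22/29) = +1 → QR.
Total quadratic residues among the 5: 2.

2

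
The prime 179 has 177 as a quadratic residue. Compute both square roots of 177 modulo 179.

78, 101

Since 179 ≡ 3 (mod 4), a square root of 177 is 177^((179+1)/4) = 177^45 mod 179.
Repeated squaring: 177^2≡4, 177^4≡16, 177^8≡77, 177^16≡22, 177^32≡126 (mod 179).
177^45 = 177^(32+8+4+1) ≡ 101 (mod 179).
Check: 101² = 10201 ≡ 177 (mod 179). The two roots are 78 and 101.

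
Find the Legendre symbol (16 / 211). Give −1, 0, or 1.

Pull out 2^4: since 211 ≡ 3 (mod 8), (2/211) = -1, so (2/211)^4 = +1.
Reached (1/211) = 1. Collecting the sign flips along the way, the symbol is +1.

1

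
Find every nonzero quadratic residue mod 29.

Square k = 1,…,14 (k and 29−k give the same square):
1²=1, 2²=4, 3²=9, 4²=16, 5²=25, 6²≡7, 7²≡20, 8²≡6, 9²≡23, 10²≡13, 11²≡5, 12²≡28, 13²≡24, 14²≡22 (mod 29).
So the quadratic residues mod 29 are {1, 4, 5, 6, 7, 9, 13, 16, 20, 22, 23, 24, 25, 28}.

1 4 5 6 7 9 13 16 20 22 23 24 25 28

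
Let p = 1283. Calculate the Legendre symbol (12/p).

Pull out 2^2: since 1283 ≡ 3 (mod 8), (2/1283) = -1, so (2/1283)^2 = +1.
Reciprocity: 3 ≡ 3 and 1283 ≡ 3 (mod 4), so (3/1283) = −(1283/3).
Reduce top mod 3: now compute (2/3).
Pull out 2: since 3 ≡ 3 (mod 8), (2/3) = -1.
Reached (1/3) = 1. Collecting the sign flips along the way, the symbol is +1.

1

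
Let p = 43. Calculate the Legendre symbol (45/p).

First reduce: 45 ≡ 2 (mod 43).
Pull out 2: since 43 ≡ 3 (mod 8), (2/43) = -1.
Reached (1/43) = 1. Collecting the sign flips along the way, the symbol is -1.

-1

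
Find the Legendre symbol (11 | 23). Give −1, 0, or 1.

-1

Euler's criterion: (11/23) ≡ 11^11 (mod 23).
11^2 ≡ 6 (mod 23)
11^4 ≡ 13 (mod 23)
11^8 ≡ 8 (mod 23)
11^11 = 11^(8+2+1) ≡ 22 (mod 23).
Result is 22 ≡ −1, so (11/23) = −1.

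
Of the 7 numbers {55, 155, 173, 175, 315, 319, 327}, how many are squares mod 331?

(55/331) = -1 → non-residue.
(155/331) = +1 → QR.
(173/331) = +1 → QR.
(175/331) = -1 → non-residue.
(315/331) = -1 → non-residue.
(319/331) = +1 → QR.
(327/331) = -1 → non-residue.
Total quadratic residues among the 7: 3.

3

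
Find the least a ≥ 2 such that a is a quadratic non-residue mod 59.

(2/59) = −1, so 2 is the smallest positive non-residue mod 59.

2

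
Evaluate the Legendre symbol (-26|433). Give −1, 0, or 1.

First reduce: -26 ≡ 407 (mod 433).
Reciprocity: 407 ≡ 3 and 433 ≡ 1 (mod 4), so (407/433) = +(433/407).
Reduce top mod 407: now compute (26/407).
Pull out 2: since 407 ≡ 7 (mod 8), (2/407) = +1.
Reciprocity: 13 ≡ 1 and 407 ≡ 3 (mod 4), so (13/407) = +(407/13).
Reduce top mod 13: now compute (4/13).
Pull out 2^2: since 13 ≡ 5 (mod 8), (2/13) = -1, so (2/13)^2 = +1.
Reached (1/13) = 1. Collecting the sign flips along the way, the symbol is +1.

1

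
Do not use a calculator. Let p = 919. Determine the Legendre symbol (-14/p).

First reduce: -14 ≡ 905 (mod 919).
Reciprocity: 905 ≡ 1 and 919 ≡ 3 (mod 4), so (905/919) = +(919/905).
Reduce top mod 905: now compute (14/905).
Pull out 2: since 905 ≡ 1 (mod 8), (2/905) = +1.
Reciprocity: 7 ≡ 3 and 905 ≡ 1 (mod 4), so (7/905) = +(905/7).
Reduce top mod 7: now compute (2/7).
Pull out 2: since 7 ≡ 7 (mod 8), (2/7) = +1.
Reached (1/7) = 1. Collecting the sign flips along the way, the symbol is +1.

1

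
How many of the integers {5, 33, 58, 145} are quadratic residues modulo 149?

3

(5/149) = +1 → QR.
(33/149) = +1 → QR.
(58/149) = -1 → non-residue.
(145/149) = +1 → QR.
Total quadratic residues among the 4: 3.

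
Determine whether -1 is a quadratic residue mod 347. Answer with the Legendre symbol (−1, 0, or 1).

First reduce: -1 ≡ 346 (mod 347).
Pull out 2: since 347 ≡ 3 (mod 8), (2/347) = -1.
Reciprocity: 173 ≡ 1 and 347 ≡ 3 (mod 4), so (173/347) = +(347/173).
Reduce top mod 173: now compute (1/173).
Reached (1/173) = 1. Collecting the sign flips along the way, the symbol is -1.

-1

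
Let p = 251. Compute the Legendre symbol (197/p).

Reciprocity: 197 ≡ 1 and 251 ≡ 3 (mod 4), so (197/251) = +(251/197).
Reduce top mod 197: now compute (54/197).
Pull out 2: since 197 ≡ 5 (mod 8), (2/197) = -1.
Reciprocity: 27 ≡ 3 and 197 ≡ 1 (mod 4), so (27/197) = +(197/27).
Reduce top mod 27: now compute (8/27).
Pull out 2^3: since 27 ≡ 3 (mod 8), (2/27) = -1, so (2/27)^3 = -1.
Reached (1/27) = 1. Collecting the sign flips along the way, the symbol is +1.

1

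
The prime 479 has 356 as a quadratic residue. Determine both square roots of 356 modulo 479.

75, 404

Since 479 ≡ 3 (mod 4), a square root of 356 is 356^((479+1)/4) = 356^120 mod 479.
Repeated squaring: 356^2≡280, 356^4≡323, 356^8≡386, 356^16≡27, 356^32≡250, 356^64≡230 (mod 479).
356^120 = 356^(64+32+16+8) ≡ 75 (mod 479).
Check: 75² = 5625 ≡ 356 (mod 479). The two roots are 75 and 404.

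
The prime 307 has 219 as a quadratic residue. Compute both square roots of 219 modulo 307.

126, 181

Since 307 ≡ 3 (mod 4), a square root of 219 is 219^((307+1)/4) = 219^77 mod 307.
Repeated squaring: 219^2≡69, 219^4≡156, 219^8≡83, 219^16≡135, 219^32≡112, 219^64≡264 (mod 307).
219^77 = 219^(64+8+4+1) ≡ 181 (mod 307).
Check: 181² = 32761 ≡ 219 (mod 307). The two roots are 126 and 181.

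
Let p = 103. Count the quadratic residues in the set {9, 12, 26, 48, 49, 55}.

4

(9/103) = +1 → QR.
(12/103) = -1 → non-residue.
(26/103) = +1 → QR.
(48/103) = -1 → non-residue.
(49/103) = +1 → QR.
(55/103) = +1 → QR.
Total quadratic residues among the 6: 4.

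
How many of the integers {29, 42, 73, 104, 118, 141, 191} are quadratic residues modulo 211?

(29/211) = -1 → non-residue.
(42/211) = -1 → non-residue.
(73/211) = +1 → QR.
(104/211) = -1 → non-residue.
(118/211) = -1 → non-residue.
(141/211) = -1 → non-residue.
(191/211) = -1 → non-residue.
Total quadratic residues among the 7: 1.

1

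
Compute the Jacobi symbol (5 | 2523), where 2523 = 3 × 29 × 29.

Reciprocity: 5 ≡ 1 and 2523 ≡ 3 (mod 4), so (5/2523) = +(2523/5).
Reduce top mod 5: now compute (3/5).
Reciprocity: 3 ≡ 3 and 5 ≡ 1 (mod 4), so (3/5) = +(5/3).
Reduce top mod 3: now compute (2/3).
Pull out 2: since 3 ≡ 3 (mod 8), (2/3) = -1.
Reached (1/3) = 1. Collecting the sign flips along the way, the symbol is -1.

-1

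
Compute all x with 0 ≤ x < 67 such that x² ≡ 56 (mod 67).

Since 67 ≡ 3 (mod 4), a square root of 56 is 56^((67+1)/4) = 56^17 mod 67.
Repeated squaring: 56^2≡54, 56^4≡35, 56^8≡19, 56^16≡26 (mod 67).
56^17 = 56^(16+1) ≡ 49 (mod 67).
Check: 49² = 2401 ≡ 56 (mod 67). The two roots are 18 and 49.

18, 49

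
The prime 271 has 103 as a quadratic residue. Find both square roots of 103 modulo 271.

Since 271 ≡ 3 (mod 4), a square root of 103 is 103^((271+1)/4) = 103^68 mod 271.
Repeated squaring: 103^2≡40, 103^4≡245, 103^8≡134, 103^16≡70, 103^32≡22, 103^64≡213 (mod 271).
103^68 = 103^(64+4) ≡ 153 (mod 271).
Check: 153² = 23409 ≡ 103 (mod 271). The two roots are 118 and 153.

118, 153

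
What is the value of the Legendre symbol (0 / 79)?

Top reduces to 0: gcd > 1, so the symbol is 0.

0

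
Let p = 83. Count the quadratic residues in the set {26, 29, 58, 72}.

2

(26/83) = +1 → QR.
(29/83) = +1 → QR.
(58/83) = -1 → non-residue.
(72/83) = -1 → non-residue.
Total quadratic residues among the 4: 2.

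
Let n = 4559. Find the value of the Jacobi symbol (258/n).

-1

Pull out 2: since 4559 ≡ 7 (mod 8), (2/4559) = +1.
Reciprocity: 129 ≡ 1 and 4559 ≡ 3 (mod 4), so (129/4559) = +(4559/129).
Reduce top mod 129: now compute (44/129).
Pull out 2^2: since 129 ≡ 1 (mod 8), (2/129) = +1, so (2/129)^2 = +1.
Reciprocity: 11 ≡ 3 and 129 ≡ 1 (mod 4), so (11/129) = +(129/11).
Reduce top mod 11: now compute (8/11).
Pull out 2^3: since 11 ≡ 3 (mod 8), (2/11) = -1, so (2/11)^3 = -1.
Reached (1/11) = 1. Collecting the sign flips along the way, the symbol is -1.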